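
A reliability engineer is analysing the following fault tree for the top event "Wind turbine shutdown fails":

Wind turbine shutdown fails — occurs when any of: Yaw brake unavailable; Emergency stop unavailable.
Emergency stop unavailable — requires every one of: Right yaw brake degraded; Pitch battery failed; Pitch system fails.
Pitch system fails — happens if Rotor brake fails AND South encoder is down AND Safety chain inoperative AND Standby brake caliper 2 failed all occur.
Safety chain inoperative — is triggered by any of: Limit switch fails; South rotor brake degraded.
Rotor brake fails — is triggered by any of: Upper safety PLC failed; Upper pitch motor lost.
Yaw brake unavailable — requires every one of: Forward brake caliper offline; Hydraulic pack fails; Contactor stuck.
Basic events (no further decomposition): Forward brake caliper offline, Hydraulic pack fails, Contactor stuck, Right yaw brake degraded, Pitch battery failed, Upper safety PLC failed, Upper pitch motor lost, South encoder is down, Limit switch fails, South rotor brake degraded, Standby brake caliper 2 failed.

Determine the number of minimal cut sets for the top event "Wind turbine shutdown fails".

5

Yaw brake unavailable [AND]: one cut set from each child combined → 1 × 1 × 1 = 1 cut set(s).
Rotor brake fails [OR]: union of children's cut sets → 2 cut set(s).
Safety chain inoperative [OR]: union of children's cut sets → 2 cut set(s).
Pitch system fails [AND]: one cut set from each child combined → 2 × 1 × 2 × 1 = 4 cut set(s).
Emergency stop unavailable [AND]: one cut set from each child combined → 1 × 1 × 4 = 4 cut set(s).
Wind turbine shutdown fails [OR]: union of children's cut sets → 5 cut set(s).
Minimal cut sets: {Contactor stuck, Forward brake caliper offline, Hydraulic pack fails}; {Limit switch fails, Pitch battery failed, Right yaw brake degraded, South encoder is down, Standby brake caliper 2 failed, Upper safety PLC failed}; {Pitch battery failed, Right yaw brake degraded, South encoder is down, South rotor brake degraded, Standby brake caliper 2 failed, Upper safety PLC failed}; {Limit switch fails, Pitch battery failed, Right yaw brake degraded, South encoder is down, Standby brake caliper 2 failed, Upper pitch motor lost}; {Pitch battery failed, Right yaw brake degraded, South encoder is down, South rotor brake degraded, Standby brake caliper 2 failed, Upper pitch motor lost}.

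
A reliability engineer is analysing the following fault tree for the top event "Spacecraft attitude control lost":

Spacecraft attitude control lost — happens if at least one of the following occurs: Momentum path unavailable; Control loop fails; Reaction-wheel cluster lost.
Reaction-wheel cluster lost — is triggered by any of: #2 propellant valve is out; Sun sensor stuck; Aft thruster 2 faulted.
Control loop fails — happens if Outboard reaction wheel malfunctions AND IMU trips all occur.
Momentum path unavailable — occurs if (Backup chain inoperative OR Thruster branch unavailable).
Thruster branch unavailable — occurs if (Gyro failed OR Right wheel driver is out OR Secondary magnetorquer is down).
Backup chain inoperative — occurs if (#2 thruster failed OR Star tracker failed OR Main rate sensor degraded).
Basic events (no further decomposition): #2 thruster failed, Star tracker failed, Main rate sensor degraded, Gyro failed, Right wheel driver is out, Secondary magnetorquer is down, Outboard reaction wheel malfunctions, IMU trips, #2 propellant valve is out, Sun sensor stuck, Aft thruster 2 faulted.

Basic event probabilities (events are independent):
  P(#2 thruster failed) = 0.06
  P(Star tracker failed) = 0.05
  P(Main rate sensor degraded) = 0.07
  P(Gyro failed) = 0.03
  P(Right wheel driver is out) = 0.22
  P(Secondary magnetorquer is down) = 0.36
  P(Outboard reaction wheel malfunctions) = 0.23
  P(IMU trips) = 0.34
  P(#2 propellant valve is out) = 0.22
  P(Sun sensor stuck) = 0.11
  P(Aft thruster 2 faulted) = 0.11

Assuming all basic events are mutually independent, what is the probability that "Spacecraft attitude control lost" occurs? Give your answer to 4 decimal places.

P(Backup chain inoperative) [OR] = 1 − (1−0.06) × (1−0.05) × (1−0.07) = 0.169510
P(Thruster branch unavailable) [OR] = 1 − (1−0.03) × (1−0.22) × (1−0.36) = 0.515776
P(Momentum path unavailable) [OR] = 1 − (1−0.169510) × (1−0.515776) = 0.597857
P(Control loop fails) [AND] = 0.23 × 0.34 = 0.078200
P(Reaction-wheel cluster lost) [OR] = 1 − (1−0.22) × (1−0.11) × (1−0.11) = 0.382162
P(Spacecraft attitude control lost) [OR] = 1 − (1−0.597857) × (1−0.078200) × (1−0.382162) = 0.770970
Rounded to 4 decimal places: P(Spacecraft attitude control lost) ≈ 0.7710.

0.7710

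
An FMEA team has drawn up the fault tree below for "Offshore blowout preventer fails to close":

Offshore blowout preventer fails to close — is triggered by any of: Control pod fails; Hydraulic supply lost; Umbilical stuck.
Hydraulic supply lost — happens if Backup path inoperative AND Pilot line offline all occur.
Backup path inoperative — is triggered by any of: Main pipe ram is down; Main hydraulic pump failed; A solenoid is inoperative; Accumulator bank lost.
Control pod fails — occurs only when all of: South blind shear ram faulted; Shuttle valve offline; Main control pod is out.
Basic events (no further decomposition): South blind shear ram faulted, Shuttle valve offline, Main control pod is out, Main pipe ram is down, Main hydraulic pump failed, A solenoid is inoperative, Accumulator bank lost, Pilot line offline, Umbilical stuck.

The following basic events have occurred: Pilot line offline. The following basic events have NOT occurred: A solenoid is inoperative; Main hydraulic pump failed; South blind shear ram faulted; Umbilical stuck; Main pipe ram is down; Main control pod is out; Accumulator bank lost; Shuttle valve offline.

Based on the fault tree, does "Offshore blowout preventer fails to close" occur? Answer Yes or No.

Control pod fails [AND]: South blind shear ram faulted=not, Shuttle valve offline=not, Main control pod is out=not → not all inputs occur → does not occur.
Backup path inoperative [OR]: Main pipe ram is down=not, Main hydraulic pump failed=not, A solenoid is inoperative=not, Accumulator bank lost=not → no input occurs → does not occur.
Hydraulic supply lost [AND]: Backup path inoperative=not, Pilot line offline=occurs → not all inputs occur → does not occur.
Offshore blowout preventer fails to close [OR]: Control pod fails=not, Hydraulic supply lost=not, Umbilical stuck=not → no input occurs → does not occur.

No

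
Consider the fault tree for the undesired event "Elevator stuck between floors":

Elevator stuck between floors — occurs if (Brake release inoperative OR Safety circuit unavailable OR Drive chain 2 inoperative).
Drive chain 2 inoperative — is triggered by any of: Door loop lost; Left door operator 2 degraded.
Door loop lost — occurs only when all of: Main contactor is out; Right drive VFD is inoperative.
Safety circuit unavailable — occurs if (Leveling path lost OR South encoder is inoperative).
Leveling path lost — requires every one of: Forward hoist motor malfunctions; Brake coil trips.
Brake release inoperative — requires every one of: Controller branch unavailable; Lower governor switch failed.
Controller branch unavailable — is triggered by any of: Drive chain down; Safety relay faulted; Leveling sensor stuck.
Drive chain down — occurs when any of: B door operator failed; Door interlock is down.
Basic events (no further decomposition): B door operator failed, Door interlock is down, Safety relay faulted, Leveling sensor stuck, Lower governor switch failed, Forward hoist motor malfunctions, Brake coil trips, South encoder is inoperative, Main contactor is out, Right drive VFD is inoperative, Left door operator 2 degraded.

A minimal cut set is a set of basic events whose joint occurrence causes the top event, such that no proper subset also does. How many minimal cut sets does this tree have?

Drive chain down [OR]: union of children's cut sets → 2 cut set(s).
Controller branch unavailable [OR]: union of children's cut sets → 4 cut set(s).
Brake release inoperative [AND]: one cut set from each child combined → 4 × 1 = 4 cut set(s).
Leveling path lost [AND]: one cut set from each child combined → 1 × 1 = 1 cut set(s).
Safety circuit unavailable [OR]: union of children's cut sets → 2 cut set(s).
Door loop lost [AND]: one cut set from each child combined → 1 × 1 = 1 cut set(s).
Drive chain 2 inoperative [OR]: union of children's cut sets → 2 cut set(s).
Elevator stuck between floors [OR]: union of children's cut sets → 8 cut set(s).
Minimal cut sets: {B door operator failed, Lower governor switch failed}; {Door interlock is down, Lower governor switch failed}; {Lower governor switch failed, Safety relay faulted}; {Leveling sensor stuck, Lower governor switch failed}; {Brake coil trips, Forward hoist motor malfunctions}; {South encoder is inoperative}; {Main contactor is out, Right drive VFD is inoperative}; {Left door operator 2 degraded}.

8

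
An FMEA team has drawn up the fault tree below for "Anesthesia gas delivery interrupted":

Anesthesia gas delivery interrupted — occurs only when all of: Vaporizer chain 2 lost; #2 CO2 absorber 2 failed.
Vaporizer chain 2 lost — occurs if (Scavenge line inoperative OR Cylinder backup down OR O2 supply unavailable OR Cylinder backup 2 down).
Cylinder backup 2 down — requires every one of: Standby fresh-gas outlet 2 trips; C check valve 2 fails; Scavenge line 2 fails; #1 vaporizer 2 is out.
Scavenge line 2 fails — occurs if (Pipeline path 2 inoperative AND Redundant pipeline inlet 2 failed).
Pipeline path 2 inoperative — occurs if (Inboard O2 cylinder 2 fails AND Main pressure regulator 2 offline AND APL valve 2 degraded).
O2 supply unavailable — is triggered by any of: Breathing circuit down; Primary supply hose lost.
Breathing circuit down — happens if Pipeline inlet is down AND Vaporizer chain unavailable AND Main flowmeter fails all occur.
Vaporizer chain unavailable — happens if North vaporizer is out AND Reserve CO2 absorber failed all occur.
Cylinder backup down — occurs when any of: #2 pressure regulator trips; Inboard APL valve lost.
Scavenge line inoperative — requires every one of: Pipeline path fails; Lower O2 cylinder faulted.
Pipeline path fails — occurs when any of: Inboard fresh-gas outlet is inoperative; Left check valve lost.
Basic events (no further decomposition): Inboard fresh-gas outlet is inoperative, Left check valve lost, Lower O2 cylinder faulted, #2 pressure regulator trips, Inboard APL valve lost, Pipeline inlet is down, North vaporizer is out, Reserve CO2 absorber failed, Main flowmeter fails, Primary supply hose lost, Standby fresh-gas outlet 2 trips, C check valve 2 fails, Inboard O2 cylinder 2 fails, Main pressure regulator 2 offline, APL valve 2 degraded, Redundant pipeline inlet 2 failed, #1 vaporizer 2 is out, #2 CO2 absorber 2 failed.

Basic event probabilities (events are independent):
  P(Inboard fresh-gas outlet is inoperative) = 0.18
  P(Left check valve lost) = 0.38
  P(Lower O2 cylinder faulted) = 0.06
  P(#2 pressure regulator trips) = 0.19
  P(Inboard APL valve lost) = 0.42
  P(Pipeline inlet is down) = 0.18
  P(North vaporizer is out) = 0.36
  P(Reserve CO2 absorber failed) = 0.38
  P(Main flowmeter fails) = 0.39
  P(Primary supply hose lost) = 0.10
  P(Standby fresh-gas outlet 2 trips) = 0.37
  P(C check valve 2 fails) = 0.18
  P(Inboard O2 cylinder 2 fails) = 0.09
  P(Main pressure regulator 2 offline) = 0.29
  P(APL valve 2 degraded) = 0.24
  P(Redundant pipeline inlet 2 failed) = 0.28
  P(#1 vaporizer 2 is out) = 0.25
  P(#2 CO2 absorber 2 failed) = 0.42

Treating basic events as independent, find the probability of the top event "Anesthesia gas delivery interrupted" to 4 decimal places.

P(Pipeline path fails) [OR] = 1 − (1−0.18) × (1−0.38) = 0.491600
P(Scavenge line inoperative) [AND] = 0.491600 × 0.06 = 0.029496
P(Cylinder backup down) [OR] = 1 − (1−0.19) × (1−0.42) = 0.530200
P(Vaporizer chain unavailable) [AND] = 0.36 × 0.38 = 0.136800
P(Breathing circuit down) [AND] = 0.18 × 0.136800 × 0.39 = 0.009603
P(O2 supply unavailable) [OR] = 1 − (1−0.009603) × (1−0.10) = 0.108643
P(Pipeline path 2 inoperative) [AND] = 0.09 × 0.29 × 0.24 = 0.006264
P(Scavenge line 2 fails) [AND] = 0.006264 × 0.28 = 0.001754
P(Cylinder backup 2 down) [AND] = 0.37 × 0.18 × 0.001754 × 0.25 = 0.000029
P(Vaporizer chain 2 lost) [OR] = 1 − (1−0.029496) × (1−0.530200) × (1−0.108643) × (1−0.000029) = 0.593604
P(Anesthesia gas delivery interrupted) [AND] = 0.593604 × 0.42 = 0.249314
Rounded to 4 decimal places: P(Anesthesia gas delivery interrupted) ≈ 0.2493.

0.2493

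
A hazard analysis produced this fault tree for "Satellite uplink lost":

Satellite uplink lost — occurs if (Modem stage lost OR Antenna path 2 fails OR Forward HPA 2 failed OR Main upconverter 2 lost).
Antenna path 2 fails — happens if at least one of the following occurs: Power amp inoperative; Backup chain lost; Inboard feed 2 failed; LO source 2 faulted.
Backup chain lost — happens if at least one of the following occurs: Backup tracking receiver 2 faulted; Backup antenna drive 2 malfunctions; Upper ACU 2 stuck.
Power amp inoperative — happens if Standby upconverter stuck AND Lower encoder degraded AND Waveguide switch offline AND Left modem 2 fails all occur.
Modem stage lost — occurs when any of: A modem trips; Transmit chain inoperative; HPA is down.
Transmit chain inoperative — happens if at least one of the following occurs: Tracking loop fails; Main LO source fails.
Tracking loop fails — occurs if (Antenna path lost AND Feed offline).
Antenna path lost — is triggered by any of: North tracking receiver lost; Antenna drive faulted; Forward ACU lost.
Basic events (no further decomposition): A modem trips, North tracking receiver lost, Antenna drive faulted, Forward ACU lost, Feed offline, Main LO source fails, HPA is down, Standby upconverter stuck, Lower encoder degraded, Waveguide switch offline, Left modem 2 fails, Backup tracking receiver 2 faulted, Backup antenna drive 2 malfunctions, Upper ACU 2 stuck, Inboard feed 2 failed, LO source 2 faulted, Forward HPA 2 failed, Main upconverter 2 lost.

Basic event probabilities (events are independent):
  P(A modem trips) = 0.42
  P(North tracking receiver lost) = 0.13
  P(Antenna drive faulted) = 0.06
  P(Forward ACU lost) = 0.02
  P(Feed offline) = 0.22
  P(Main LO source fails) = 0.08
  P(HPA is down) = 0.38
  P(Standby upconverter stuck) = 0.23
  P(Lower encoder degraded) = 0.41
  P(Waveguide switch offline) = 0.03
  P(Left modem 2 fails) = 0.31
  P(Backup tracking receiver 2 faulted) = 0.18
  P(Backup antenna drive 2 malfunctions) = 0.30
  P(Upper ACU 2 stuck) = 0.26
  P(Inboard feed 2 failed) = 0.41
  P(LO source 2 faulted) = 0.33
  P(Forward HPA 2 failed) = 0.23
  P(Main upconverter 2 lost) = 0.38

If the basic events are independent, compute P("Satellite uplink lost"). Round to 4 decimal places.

0.9747

P(Antenna path lost) [OR] = 1 − (1−0.13) × (1−0.06) × (1−0.02) = 0.198556
P(Tracking loop fails) [AND] = 0.198556 × 0.22 = 0.043682
P(Transmit chain inoperative) [OR] = 1 − (1−0.043682) × (1−0.08) = 0.120187
P(Modem stage lost) [OR] = 1 − (1−0.42) × (1−0.120187) × (1−0.38) = 0.683619
P(Power amp inoperative) [AND] = 0.23 × 0.41 × 0.03 × 0.31 = 0.000877
P(Backup chain lost) [OR] = 1 − (1−0.18) × (1−0.30) × (1−0.26) = 0.575240
P(Antenna path 2 fails) [OR] = 1 − (1−0.000877) × (1−0.575240) × (1−0.41) × (1−0.33) = 0.832240
P(Satellite uplink lost) [OR] = 1 − (1−0.683619) × (1−0.832240) × (1−0.23) × (1−0.38) = 0.974661
Rounded to 4 decimal places: P(Satellite uplink lost) ≈ 0.9747.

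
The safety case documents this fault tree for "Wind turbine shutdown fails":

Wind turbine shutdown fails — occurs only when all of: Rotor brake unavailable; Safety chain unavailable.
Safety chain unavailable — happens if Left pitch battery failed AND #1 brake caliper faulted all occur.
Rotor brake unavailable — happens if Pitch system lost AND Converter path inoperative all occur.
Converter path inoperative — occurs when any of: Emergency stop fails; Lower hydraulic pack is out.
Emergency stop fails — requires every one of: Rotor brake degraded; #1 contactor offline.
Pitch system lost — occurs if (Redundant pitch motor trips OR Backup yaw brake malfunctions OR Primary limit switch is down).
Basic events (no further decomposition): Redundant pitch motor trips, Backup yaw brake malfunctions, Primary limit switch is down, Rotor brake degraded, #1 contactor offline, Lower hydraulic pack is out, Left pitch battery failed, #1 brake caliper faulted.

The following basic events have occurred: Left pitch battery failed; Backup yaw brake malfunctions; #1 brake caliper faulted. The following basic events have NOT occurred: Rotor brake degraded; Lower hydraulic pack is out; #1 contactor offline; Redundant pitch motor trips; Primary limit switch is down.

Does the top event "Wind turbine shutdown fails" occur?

Pitch system lost [OR]: Redundant pitch motor trips=not, Backup yaw brake malfunctions=occurs, Primary limit switch is down=not → at least one input occurs → occurs.
Emergency stop fails [AND]: Rotor brake degraded=not, #1 contactor offline=not → not all inputs occur → does not occur.
Converter path inoperative [OR]: Emergency stop fails=not, Lower hydraulic pack is out=not → no input occurs → does not occur.
Rotor brake unavailable [AND]: Pitch system lost=occurs, Converter path inoperative=not → not all inputs occur → does not occur.
Safety chain unavailable [AND]: Left pitch battery failed=occurs, #1 brake caliper faulted=occurs → all inputs occur → occurs.
Wind turbine shutdown fails [AND]: Rotor brake unavailable=not, Safety chain unavailable=occurs → not all inputs occur → does not occur.

No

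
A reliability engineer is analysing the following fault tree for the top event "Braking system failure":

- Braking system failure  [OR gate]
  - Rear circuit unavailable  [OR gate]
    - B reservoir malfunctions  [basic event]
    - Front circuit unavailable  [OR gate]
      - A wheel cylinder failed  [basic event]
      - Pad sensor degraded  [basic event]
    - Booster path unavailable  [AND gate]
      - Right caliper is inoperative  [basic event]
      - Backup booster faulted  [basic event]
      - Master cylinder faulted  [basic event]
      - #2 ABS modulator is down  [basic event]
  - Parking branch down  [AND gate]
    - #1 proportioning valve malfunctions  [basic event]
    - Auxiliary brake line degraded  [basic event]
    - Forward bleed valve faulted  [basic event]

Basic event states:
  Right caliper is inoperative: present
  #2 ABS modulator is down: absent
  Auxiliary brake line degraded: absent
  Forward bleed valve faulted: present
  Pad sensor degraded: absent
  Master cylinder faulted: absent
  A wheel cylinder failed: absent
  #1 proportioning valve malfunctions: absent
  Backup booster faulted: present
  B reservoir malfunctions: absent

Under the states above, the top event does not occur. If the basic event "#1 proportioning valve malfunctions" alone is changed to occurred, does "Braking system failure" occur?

Counterfactual: set "#1 proportioning valve malfunctions" to occurred.
Front circuit unavailable [OR]: A wheel cylinder failed=not, Pad sensor degraded=not → no input occurs → does not occur.
Booster path unavailable [AND]: Right caliper is inoperative=occurs, Backup booster faulted=occurs, Master cylinder faulted=not, #2 ABS modulator is down=not → not all inputs occur → does not occur.
Rear circuit unavailable [OR]: B reservoir malfunctions=not, Front circuit unavailable=not, Booster path unavailable=not → no input occurs → does not occur.
Parking branch down [AND]: #1 proportioning valve malfunctions=occurs, Auxiliary brake line degraded=not, Forward bleed valve faulted=occurs → not all inputs occur → does not occur.
Braking system failure [OR]: Rear circuit unavailable=not, Parking branch down=not → no input occurs → does not occur.

No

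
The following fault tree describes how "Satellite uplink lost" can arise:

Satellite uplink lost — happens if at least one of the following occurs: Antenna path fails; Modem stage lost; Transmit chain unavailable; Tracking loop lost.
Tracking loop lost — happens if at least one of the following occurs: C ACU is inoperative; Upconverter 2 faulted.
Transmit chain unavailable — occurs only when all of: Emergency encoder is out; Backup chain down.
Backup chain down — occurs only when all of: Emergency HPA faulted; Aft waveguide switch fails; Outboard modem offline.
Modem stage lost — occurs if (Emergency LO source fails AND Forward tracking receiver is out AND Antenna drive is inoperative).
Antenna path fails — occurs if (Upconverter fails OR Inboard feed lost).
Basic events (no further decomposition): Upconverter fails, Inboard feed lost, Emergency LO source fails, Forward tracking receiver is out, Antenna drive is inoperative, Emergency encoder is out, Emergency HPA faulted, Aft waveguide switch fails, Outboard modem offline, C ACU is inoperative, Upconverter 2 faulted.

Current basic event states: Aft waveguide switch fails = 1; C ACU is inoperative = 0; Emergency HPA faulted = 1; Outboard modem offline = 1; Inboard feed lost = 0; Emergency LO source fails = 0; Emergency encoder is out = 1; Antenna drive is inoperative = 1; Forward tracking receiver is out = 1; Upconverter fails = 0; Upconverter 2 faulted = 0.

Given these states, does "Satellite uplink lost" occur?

Antenna path fails [OR]: Upconverter fails=not, Inboard feed lost=not → no input occurs → does not occur.
Modem stage lost [AND]: Emergency LO source fails=not, Forward tracking receiver is out=occurs, Antenna drive is inoperative=occurs → not all inputs occur → does not occur.
Backup chain down [AND]: Emergency HPA faulted=occurs, Aft waveguide switch fails=occurs, Outboard modem offline=occurs → all inputs occur → occurs.
Transmit chain unavailable [AND]: Emergency encoder is out=occurs, Backup chain down=occurs → all inputs occur → occurs.
Tracking loop lost [OR]: C ACU is inoperative=not, Upconverter 2 faulted=not → no input occurs → does not occur.
Satellite uplink lost [OR]: Antenna path fails=not, Modem stage lost=not, Transmit chain unavailable=occurs, Tracking loop lost=not → at least one input occurs → occurs.

Yes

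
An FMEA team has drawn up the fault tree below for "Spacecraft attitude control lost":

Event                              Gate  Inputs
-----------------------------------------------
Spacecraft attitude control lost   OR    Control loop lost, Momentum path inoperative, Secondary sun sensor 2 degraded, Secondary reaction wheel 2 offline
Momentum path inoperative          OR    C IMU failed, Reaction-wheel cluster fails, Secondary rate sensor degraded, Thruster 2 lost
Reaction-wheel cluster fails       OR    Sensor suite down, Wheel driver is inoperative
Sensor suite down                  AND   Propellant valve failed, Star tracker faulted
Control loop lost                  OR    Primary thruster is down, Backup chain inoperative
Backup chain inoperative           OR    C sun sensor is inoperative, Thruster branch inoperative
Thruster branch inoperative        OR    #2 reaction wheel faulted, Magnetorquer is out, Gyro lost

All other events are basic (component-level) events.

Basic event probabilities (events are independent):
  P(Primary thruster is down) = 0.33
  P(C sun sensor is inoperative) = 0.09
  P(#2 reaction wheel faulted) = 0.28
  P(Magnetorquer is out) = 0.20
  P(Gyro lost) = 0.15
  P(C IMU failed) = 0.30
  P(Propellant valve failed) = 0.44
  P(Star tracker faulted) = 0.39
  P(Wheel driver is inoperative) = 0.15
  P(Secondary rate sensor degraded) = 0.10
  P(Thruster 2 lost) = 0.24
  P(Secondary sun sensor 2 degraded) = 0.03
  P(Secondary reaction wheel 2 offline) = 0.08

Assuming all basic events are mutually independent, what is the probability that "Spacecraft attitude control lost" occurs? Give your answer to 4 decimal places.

0.9102

P(Thruster branch inoperative) [OR] = 1 − (1−0.28) × (1−0.20) × (1−0.15) = 0.510400
P(Backup chain inoperative) [OR] = 1 − (1−0.09) × (1−0.510400) = 0.554464
P(Control loop lost) [OR] = 1 − (1−0.33) × (1−0.554464) = 0.701491
P(Sensor suite down) [AND] = 0.44 × 0.39 = 0.171600
P(Reaction-wheel cluster fails) [OR] = 1 − (1−0.171600) × (1−0.15) = 0.295860
P(Momentum path inoperative) [OR] = 1 − (1−0.30) × (1−0.295860) × (1−0.10) × (1−0.24) = 0.662858
P(Spacecraft attitude control lost) [OR] = 1 − (1−0.701491) × (1−0.662858) × (1−0.03) × (1−0.08) = 0.910189
Rounded to 4 decimal places: P(Spacecraft attitude control lost) ≈ 0.9102.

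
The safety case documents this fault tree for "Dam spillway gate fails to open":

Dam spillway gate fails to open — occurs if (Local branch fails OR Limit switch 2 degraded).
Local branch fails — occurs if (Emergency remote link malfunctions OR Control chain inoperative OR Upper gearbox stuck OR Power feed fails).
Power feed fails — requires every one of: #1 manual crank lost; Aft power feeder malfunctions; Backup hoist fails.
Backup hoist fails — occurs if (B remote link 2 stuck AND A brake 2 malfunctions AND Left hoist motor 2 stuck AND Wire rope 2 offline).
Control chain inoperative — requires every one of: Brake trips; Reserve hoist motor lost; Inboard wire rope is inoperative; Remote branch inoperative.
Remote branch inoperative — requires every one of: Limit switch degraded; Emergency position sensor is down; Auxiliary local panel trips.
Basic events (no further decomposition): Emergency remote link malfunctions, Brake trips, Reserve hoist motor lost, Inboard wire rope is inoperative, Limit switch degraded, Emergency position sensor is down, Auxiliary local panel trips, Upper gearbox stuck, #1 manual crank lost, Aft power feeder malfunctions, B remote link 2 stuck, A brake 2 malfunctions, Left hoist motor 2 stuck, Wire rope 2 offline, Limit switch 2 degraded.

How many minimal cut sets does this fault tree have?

5

Remote branch inoperative [AND]: one cut set from each child combined → 1 × 1 × 1 = 1 cut set(s).
Control chain inoperative [AND]: one cut set from each child combined → 1 × 1 × 1 × 1 = 1 cut set(s).
Backup hoist fails [AND]: one cut set from each child combined → 1 × 1 × 1 × 1 = 1 cut set(s).
Power feed fails [AND]: one cut set from each child combined → 1 × 1 × 1 = 1 cut set(s).
Local branch fails [OR]: union of children's cut sets → 4 cut set(s).
Dam spillway gate fails to open [OR]: union of children's cut sets → 5 cut set(s).
Minimal cut sets: {Emergency remote link malfunctions}; {Auxiliary local panel trips, Brake trips, Emergency position sensor is down, Inboard wire rope is inoperative, Limit switch degraded, Reserve hoist motor lost}; {Upper gearbox stuck}; {#1 manual crank lost, A brake 2 malfunctions, Aft power feeder malfunctions, B remote link 2 stuck, Left hoist motor 2 stuck, Wire rope 2 offline}; {Limit switch 2 degraded}.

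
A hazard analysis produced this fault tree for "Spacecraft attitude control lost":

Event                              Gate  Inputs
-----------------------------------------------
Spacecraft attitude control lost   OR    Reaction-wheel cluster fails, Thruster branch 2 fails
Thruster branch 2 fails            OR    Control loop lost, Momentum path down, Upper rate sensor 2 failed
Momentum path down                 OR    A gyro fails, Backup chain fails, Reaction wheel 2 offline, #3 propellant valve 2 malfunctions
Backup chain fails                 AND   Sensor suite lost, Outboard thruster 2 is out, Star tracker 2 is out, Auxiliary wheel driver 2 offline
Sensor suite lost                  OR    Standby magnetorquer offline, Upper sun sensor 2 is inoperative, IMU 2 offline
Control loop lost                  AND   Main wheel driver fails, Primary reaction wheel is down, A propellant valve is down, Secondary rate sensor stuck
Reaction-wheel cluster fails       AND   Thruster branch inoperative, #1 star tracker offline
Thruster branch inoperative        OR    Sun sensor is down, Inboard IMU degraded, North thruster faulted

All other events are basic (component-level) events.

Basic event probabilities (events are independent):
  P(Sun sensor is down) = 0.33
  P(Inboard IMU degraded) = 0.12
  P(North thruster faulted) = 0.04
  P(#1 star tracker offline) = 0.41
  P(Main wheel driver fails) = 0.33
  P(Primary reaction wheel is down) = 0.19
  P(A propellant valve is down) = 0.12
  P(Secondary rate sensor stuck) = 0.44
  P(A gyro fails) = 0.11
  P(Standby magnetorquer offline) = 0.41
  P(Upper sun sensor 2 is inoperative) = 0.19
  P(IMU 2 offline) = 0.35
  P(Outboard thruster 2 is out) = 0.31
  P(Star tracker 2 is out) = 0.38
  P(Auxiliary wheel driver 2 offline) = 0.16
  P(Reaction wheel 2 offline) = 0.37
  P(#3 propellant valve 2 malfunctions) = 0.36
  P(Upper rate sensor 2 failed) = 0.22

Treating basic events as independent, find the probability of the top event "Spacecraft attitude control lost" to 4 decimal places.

P(Thruster branch inoperative) [OR] = 1 − (1−0.33) × (1−0.12) × (1−0.04) = 0.433984
P(Reaction-wheel cluster fails) [AND] = 0.433984 × 0.41 = 0.177933
P(Control loop lost) [AND] = 0.33 × 0.19 × 0.12 × 0.44 = 0.003311
P(Sensor suite lost) [OR] = 1 − (1−0.41) × (1−0.19) × (1−0.35) = 0.689365
P(Backup chain fails) [AND] = 0.689365 × 0.31 × 0.38 × 0.16 = 0.012993
P(Momentum path down) [OR] = 1 − (1−0.11) × (1−0.012993) × (1−0.37) × (1−0.36) = 0.645815
P(Thruster branch 2 fails) [OR] = 1 − (1−0.003311) × (1−0.645815) × (1−0.22) = 0.724650
P(Spacecraft attitude control lost) [OR] = 1 − (1−0.177933) × (1−0.724650) = 0.773644
Rounded to 4 decimal places: P(Spacecraft attitude control lost) ≈ 0.7736.

0.7736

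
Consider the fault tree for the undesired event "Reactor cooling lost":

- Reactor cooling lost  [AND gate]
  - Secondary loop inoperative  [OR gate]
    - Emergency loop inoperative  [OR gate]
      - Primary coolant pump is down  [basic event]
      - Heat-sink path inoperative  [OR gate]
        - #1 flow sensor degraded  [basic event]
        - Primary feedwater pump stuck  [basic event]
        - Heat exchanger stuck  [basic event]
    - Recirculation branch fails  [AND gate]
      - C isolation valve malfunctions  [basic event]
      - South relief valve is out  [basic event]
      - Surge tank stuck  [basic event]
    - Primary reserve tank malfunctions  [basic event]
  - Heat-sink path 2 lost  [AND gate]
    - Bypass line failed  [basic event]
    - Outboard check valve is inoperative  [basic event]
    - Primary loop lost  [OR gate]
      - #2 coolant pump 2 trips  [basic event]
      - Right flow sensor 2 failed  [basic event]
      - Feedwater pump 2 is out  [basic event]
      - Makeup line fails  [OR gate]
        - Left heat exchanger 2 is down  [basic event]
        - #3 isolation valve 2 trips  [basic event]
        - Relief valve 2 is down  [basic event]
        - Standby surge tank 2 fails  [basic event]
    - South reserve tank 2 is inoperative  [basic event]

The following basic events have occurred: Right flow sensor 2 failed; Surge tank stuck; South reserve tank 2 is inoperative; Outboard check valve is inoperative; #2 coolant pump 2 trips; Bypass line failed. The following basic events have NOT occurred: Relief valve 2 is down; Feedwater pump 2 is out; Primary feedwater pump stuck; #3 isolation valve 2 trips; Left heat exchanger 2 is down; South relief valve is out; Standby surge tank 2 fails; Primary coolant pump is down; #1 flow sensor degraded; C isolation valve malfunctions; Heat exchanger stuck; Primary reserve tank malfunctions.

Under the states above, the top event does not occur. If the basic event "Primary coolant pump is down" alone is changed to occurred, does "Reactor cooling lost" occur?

Counterfactual: set "Primary coolant pump is down" to occurred.
Heat-sink path inoperative [OR]: #1 flow sensor degraded=not, Primary feedwater pump stuck=not, Heat exchanger stuck=not → no input occurs → does not occur.
Emergency loop inoperative [OR]: Primary coolant pump is down=occurs, Heat-sink path inoperative=not → at least one input occurs → occurs.
Recirculation branch fails [AND]: C isolation valve malfunctions=not, South relief valve is out=not, Surge tank stuck=occurs → not all inputs occur → does not occur.
Secondary loop inoperative [OR]: Emergency loop inoperative=occurs, Recirculation branch fails=not, Primary reserve tank malfunctions=not → at least one input occurs → occurs.
Makeup line fails [OR]: Left heat exchanger 2 is down=not, #3 isolation valve 2 trips=not, Relief valve 2 is down=not, Standby surge tank 2 fails=not → no input occurs → does not occur.
Primary loop lost [OR]: #2 coolant pump 2 trips=occurs, Right flow sensor 2 failed=occurs, Feedwater pump 2 is out=not, Makeup line fails=not → at least one input occurs → occurs.
Heat-sink path 2 lost [AND]: Bypass line failed=occurs, Outboard check valve is inoperative=occurs, Primary loop lost=occurs, South reserve tank 2 is inoperative=occurs → all inputs occur → occurs.
Reactor cooling lost [AND]: Secondary loop inoperative=occurs, Heat-sink path 2 lost=occurs → all inputs occur → occurs.

Yes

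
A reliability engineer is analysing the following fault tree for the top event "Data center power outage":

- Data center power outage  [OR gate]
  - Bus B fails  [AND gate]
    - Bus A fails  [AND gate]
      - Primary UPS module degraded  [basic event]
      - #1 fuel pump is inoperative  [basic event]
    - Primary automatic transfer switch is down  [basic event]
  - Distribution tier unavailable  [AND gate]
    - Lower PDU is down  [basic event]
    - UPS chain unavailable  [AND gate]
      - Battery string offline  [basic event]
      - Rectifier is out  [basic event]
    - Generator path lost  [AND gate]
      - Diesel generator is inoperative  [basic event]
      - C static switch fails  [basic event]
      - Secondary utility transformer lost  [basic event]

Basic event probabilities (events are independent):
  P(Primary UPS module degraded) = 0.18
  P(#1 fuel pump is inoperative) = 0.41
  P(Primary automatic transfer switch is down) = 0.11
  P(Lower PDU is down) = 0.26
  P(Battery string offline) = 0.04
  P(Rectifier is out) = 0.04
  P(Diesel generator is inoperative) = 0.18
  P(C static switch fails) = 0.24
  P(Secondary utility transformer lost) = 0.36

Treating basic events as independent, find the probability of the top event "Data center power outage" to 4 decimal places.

0.0081

P(Bus A fails) [AND] = 0.18 × 0.41 = 0.073800
P(Bus B fails) [AND] = 0.073800 × 0.11 = 0.008118
P(UPS chain unavailable) [AND] = 0.04 × 0.04 = 0.001600
P(Generator path lost) [AND] = 0.18 × 0.24 × 0.36 = 0.015552
P(Distribution tier unavailable) [AND] = 0.26 × 0.001600 × 0.015552 = 0.000006
P(Data center power outage) [OR] = 1 − (1−0.008118) × (1−0.000006) = 0.008124
Rounded to 4 decimal places: P(Data center power outage) ≈ 0.0081.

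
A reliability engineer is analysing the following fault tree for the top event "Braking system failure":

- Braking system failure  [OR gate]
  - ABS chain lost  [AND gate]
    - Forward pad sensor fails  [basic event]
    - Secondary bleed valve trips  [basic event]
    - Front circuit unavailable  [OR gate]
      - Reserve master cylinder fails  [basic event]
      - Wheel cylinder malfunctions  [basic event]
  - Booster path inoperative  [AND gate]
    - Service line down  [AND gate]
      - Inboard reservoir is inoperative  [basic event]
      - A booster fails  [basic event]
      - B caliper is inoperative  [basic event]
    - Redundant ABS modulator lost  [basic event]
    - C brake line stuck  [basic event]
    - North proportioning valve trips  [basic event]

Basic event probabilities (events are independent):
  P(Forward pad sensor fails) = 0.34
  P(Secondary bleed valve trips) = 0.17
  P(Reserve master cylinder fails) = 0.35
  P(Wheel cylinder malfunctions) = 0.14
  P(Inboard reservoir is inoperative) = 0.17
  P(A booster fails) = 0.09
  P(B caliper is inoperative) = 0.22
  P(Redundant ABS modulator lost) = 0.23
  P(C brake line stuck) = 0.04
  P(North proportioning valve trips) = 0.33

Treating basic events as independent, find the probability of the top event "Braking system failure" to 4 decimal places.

0.0255

P(Front circuit unavailable) [OR] = 1 − (1−0.35) × (1−0.14) = 0.441000
P(ABS chain lost) [AND] = 0.34 × 0.17 × 0.441000 = 0.025490
P(Service line down) [AND] = 0.17 × 0.09 × 0.22 = 0.003366
P(Booster path inoperative) [AND] = 0.003366 × 0.23 × 0.04 × 0.33 = 0.000010
P(Braking system failure) [OR] = 1 − (1−0.025490) × (1−0.000010) = 0.025500
Rounded to 4 decimal places: P(Braking system failure) ≈ 0.0255.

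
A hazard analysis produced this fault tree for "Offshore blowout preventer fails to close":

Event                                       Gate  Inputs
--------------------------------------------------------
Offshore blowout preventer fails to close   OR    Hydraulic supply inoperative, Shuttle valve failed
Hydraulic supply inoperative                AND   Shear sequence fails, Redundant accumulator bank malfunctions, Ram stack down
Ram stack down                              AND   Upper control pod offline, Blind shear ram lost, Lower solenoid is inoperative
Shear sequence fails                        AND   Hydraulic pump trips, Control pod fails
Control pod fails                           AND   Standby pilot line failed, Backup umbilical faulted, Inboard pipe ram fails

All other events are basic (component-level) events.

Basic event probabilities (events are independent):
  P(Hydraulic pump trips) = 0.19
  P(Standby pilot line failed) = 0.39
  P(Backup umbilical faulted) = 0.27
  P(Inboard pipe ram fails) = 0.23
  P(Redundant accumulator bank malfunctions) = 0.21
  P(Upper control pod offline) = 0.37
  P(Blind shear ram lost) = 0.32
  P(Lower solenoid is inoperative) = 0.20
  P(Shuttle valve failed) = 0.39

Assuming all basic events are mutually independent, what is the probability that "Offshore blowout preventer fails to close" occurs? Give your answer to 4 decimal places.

P(Control pod fails) [AND] = 0.39 × 0.27 × 0.23 = 0.024219
P(Shear sequence fails) [AND] = 0.19 × 0.024219 = 0.004602
P(Ram stack down) [AND] = 0.37 × 0.32 × 0.20 = 0.023680
P(Hydraulic supply inoperative) [AND] = 0.004602 × 0.21 × 0.023680 = 0.000023
P(Offshore blowout preventer fails to close) [OR] = 1 − (1−0.000023) × (1−0.39) = 0.390014
Rounded to 4 decimal places: P(Offshore blowout preventer fails to close) ≈ 0.3900.

0.3900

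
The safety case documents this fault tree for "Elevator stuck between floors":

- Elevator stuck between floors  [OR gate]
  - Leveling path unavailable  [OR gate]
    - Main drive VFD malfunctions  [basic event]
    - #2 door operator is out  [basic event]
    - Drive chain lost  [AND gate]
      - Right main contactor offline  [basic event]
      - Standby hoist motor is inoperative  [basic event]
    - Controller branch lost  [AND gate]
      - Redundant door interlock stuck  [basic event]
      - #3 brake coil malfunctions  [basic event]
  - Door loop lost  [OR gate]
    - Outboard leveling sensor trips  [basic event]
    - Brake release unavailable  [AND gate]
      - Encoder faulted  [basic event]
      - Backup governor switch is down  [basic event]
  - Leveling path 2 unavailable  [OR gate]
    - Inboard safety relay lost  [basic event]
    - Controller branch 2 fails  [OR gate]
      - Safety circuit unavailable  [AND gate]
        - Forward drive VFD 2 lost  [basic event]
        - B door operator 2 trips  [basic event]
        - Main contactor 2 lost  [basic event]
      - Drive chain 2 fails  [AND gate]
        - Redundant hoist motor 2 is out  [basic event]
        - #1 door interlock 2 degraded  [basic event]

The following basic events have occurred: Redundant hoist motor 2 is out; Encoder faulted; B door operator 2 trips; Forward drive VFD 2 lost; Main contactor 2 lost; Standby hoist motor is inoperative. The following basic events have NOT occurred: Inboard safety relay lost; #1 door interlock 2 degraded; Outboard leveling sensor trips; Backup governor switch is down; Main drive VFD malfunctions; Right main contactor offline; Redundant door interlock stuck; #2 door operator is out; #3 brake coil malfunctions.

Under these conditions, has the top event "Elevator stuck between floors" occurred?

Yes

Drive chain lost [AND]: Right main contactor offline=not, Standby hoist motor is inoperative=occurs → not all inputs occur → does not occur.
Controller branch lost [AND]: Redundant door interlock stuck=not, #3 brake coil malfunctions=not → not all inputs occur → does not occur.
Leveling path unavailable [OR]: Main drive VFD malfunctions=not, #2 door operator is out=not, Drive chain lost=not, Controller branch lost=not → no input occurs → does not occur.
Brake release unavailable [AND]: Encoder faulted=occurs, Backup governor switch is down=not → not all inputs occur → does not occur.
Door loop lost [OR]: Outboard leveling sensor trips=not, Brake release unavailable=not → no input occurs → does not occur.
Safety circuit unavailable [AND]: Forward drive VFD 2 lost=occurs, B door operator 2 trips=occurs, Main contactor 2 lost=occurs → all inputs occur → occurs.
Drive chain 2 fails [AND]: Redundant hoist motor 2 is out=occurs, #1 door interlock 2 degraded=not → not all inputs occur → does not occur.
Controller branch 2 fails [OR]: Safety circuit unavailable=occurs, Drive chain 2 fails=not → at least one input occurs → occurs.
Leveling path 2 unavailable [OR]: Inboard safety relay lost=not, Controller branch 2 fails=occurs → at least one input occurs → occurs.
Elevator stuck between floors [OR]: Leveling path unavailable=not, Door loop lost=not, Leveling path 2 unavailable=occurs → at least one input occurs → occurs.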